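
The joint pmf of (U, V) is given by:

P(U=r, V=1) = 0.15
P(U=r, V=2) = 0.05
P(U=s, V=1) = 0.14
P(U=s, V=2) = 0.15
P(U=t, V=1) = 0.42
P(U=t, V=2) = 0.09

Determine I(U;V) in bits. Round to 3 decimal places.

Marginals: p(U) = (0.2000, 0.2900, 0.5100), p(V) = (0.7100, 0.2900).
I(U;V) = H(U) + H(V) − H(U,V).
H(U) = 1.4777, H(V) = 0.8687, H(U,V) = 2.2726.
I(U;V) = 1.4777 + 0.8687 − 2.2726 = 0.074 bits.

0.074 bits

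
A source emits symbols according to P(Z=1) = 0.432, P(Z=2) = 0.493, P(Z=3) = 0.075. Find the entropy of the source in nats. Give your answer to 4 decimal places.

H(Z) = −Σ p·ln p.
  −(0.432)·ln(0.432) = 0.36259
  −(0.493)·ln(0.493) = 0.34867
  −(0.075)·ln(0.075) = 0.19427
Sum: 0.36259 + 0.34867 + 0.19427 = 0.9055 nats.

0.9055 nats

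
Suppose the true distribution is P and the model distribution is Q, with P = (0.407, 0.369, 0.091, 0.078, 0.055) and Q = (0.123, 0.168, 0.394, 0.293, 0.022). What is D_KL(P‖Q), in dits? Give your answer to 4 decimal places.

D(P‖Q) = Σ p·log₁₀(p/q).
  0.407·log₁₀(0.407/0.123) = 0.21151
  0.369·log₁₀(0.369/0.168) = 0.12609
  0.091·log₁₀(0.091/0.394) = -0.05792
  0.078·log₁₀(0.078/0.293) = -0.04483
  0.055·log₁₀(0.055/0.022) = 0.02189
D(P‖Q) = 0.2567 dits.

0.2567 dits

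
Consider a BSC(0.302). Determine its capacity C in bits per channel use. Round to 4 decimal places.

0.1163 bits

Binary symmetric channel: C = 1 − h₂(ε) where h₂ is the binary entropy function.
h₂(0.302) = −0.302·log₂0.302 − 0.698·log₂0.698 = 0.8837.
C = 1 − 0.8837 = 0.1163 bits per channel use.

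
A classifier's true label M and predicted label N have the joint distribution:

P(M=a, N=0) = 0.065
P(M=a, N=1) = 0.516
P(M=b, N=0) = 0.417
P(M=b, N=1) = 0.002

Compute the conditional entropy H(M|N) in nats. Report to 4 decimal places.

0.2037 nats

Marginals: p(M) = (0.5810, 0.4190), p(N) = (0.4820, 0.5180).
H(M|N) = Σ p(N) · H(M|N=·).
  N=0: p=0.4820, H(M|N=0) = 0.3955
  N=1: p=0.5180, H(M|N=1) = 0.0253
Weighted sum = 0.2037 nats.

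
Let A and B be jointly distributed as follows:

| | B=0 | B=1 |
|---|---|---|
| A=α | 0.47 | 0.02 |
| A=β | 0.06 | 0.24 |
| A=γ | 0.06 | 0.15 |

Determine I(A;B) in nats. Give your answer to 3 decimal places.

0.318 nats

Marginals: p(A) = (0.4900, 0.3000, 0.2100), p(B) = (0.5900, 0.4100).
I(A;B) = H(A) + H(B) − H(A,B).
H(A) = 1.0385, H(B) = 0.6769, H(A,B) = 1.3978.
I(A;B) = 1.0385 + 0.6769 − 1.3978 = 0.318 nats.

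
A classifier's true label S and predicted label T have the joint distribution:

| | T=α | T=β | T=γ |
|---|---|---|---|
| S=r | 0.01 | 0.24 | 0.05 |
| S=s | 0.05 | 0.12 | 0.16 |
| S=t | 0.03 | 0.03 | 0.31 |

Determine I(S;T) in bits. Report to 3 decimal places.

Marginals: p(S) = (0.3000, 0.3300, 0.3700), p(T) = (0.0900, 0.3900, 0.5200).
I(S;T) = Σ p(x,y)·log₂[p(x,y)/(p(x)p(y))].
  (r,α): 0.01·log₂(0.3704) = -0.0143
  (r,β): 0.24·log₂(2.0513) = 0.2488
  (r,γ): 0.05·log₂(0.3205) = -0.0821
  (s,α): 0.05·log₂(1.6835) = 0.0376
  (s,β): 0.12·log₂(0.9324) = -0.0121
  (s,γ): 0.16·log₂(0.9324) = -0.0162
  (t,α): 0.03·log₂(0.9009) = -0.0045
  (t,β): 0.03·log₂(0.2079) = -0.0680
  (t,γ): 0.31·log₂(1.6112) = 0.2133
Sum = 0.302 bits.

0.302 bits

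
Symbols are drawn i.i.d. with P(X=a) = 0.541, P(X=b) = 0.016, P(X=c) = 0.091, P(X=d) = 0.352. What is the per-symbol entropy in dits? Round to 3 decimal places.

0.427 dits

H(X) = −Σ p·log₁₀ p.
  −(0.541)·log₁₀(0.541) = 0.1443
  −(0.016)·log₁₀(0.016) = 0.0287
  −(0.091)·log₁₀(0.091) = 0.0947
  −(0.352)·log₁₀(0.352) = 0.1596
Sum: 0.1443 + 0.0287 + 0.0947 + 0.1596 = 0.427 dits.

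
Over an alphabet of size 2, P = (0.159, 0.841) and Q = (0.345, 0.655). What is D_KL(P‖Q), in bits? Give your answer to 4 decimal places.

0.1256 bits

D(P‖Q) = Σ p·log₂(p/q).
  0.159·log₂(0.159/0.345) = -0.17769
  0.841·log₂(0.841/0.655) = 0.30327
D(P‖Q) = 0.1256 bits.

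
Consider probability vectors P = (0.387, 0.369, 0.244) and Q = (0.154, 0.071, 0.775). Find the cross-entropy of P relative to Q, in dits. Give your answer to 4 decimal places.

0.7653 dits

H(P,Q) = −Σ p·log₁₀ q.
  −0.387·log₁₀(0.154) = 0.31443
  −0.369·log₁₀(0.071) = 0.42389
  −0.244·log₁₀(0.775) = 0.02701
H(P,Q) = 0.7653 dits.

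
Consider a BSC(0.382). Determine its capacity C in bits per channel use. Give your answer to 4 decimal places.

0.0406 bits

Binary symmetric channel: C = 1 − h₂(ε) where h₂ is the binary entropy function.
h₂(0.382) = −0.382·log₂0.382 − 0.618·log₂0.618 = 0.9594.
C = 1 − 0.9594 = 0.0406 bits per channel use.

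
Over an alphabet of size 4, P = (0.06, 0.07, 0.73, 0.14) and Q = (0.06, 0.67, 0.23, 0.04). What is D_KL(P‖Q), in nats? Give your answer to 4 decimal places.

D(P‖Q) = Σ p·ln(p/q).
  0.06·ln(0.06/0.06) = 0.00000
  0.07·ln(0.07/0.67) = -0.15811
  0.73·ln(0.73/0.23) = 0.84312
  0.14·ln(0.14/0.04) = 0.17539
D(P‖Q) = 0.8604 nats.

0.8604 nats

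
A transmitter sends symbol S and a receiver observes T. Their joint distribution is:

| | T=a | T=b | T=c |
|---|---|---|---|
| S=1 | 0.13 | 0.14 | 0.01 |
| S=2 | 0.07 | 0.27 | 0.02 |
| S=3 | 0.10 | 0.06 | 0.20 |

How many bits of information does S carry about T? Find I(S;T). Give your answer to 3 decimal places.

0.318 bits

Marginals: p(S) = (0.2800, 0.3600, 0.3600), p(T) = (0.3000, 0.4700, 0.2300).
I(S;T) = Σ p(x,y)·log₂[p(x,y)/(p(x)p(y))].
  (1,a): 0.13·log₂(1.5476) = 0.0819
  (1,b): 0.14·log₂(1.0638) = 0.0125
  (1,c): 0.01·log₂(0.1553) = -0.0269
  (2,a): 0.07·log₂(0.6481) = -0.0438
  (2,b): 0.27·log₂(1.5957) = 0.1820
  (2,c): 0.02·log₂(0.2415) = -0.0410
  (3,a): 0.10·log₂(0.9259) = -0.0111
  (3,b): 0.06·log₂(0.3546) = -0.0897
  (3,c): 0.20·log₂(2.4155) = 0.2545
Sum = 0.318 bits.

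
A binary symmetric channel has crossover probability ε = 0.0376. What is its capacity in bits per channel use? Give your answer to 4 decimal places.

0.7688 bits

Binary symmetric channel: C = 1 − h₂(ε) where h₂ is the binary entropy function.
h₂(0.0376) = −0.0376·log₂0.0376 − 0.9624·log₂0.9624 = 0.2312.
C = 1 − 0.2312 = 0.7688 bits per channel use.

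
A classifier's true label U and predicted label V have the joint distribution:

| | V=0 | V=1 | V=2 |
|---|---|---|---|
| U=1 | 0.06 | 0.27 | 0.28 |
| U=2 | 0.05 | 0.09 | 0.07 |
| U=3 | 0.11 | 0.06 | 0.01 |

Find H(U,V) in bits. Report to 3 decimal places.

H(U,V) = −Σ p(x,y)·log₂ p(x,y) over all 9 cells.
  cell (1,0): −0.06·log₂0.06 = 0.2435
  cell (1,1): −0.27·log₂0.27 = 0.5100
  cell (1,2): −0.28·log₂0.28 = 0.5142
  cell (2,0): −0.05·log₂0.05 = 0.2161
  cell (2,1): −0.09·log₂0.09 = 0.3127
  cell (2,2): −0.07·log₂0.07 = 0.2686
  cell (3,0): −0.11·log₂0.11 = 0.3503
  cell (3,1): −0.06·log₂0.06 = 0.2435
  cell (3,2): −0.01·log₂0.01 = 0.0664
Sum = 2.725 bits.

2.725 bits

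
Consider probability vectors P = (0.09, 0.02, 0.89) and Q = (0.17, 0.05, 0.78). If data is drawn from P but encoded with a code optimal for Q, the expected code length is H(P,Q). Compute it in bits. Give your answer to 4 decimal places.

0.6355 bits

H(P,Q) = −Σ p·log₂ q.
  −0.09·log₂(0.17) = 0.23008
  −0.02·log₂(0.05) = 0.08644
  −0.89·log₂(0.78) = 0.31902
H(P,Q) = 0.6355 bits.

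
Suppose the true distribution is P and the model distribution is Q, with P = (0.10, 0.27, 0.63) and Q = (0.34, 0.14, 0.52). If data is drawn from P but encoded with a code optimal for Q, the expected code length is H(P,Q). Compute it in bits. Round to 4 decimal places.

1.5158 bits

H(P,Q) = −Σ p·log₂ q.
  −0.10·log₂(0.34) = 0.15564
  −0.27·log₂(0.14) = 0.76586
  −0.63·log₂(0.52) = 0.59435
H(P,Q) = 1.5158 bits.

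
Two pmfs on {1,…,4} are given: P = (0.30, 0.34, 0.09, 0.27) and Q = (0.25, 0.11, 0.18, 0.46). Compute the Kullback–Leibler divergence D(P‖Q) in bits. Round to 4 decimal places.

0.3349 bits

D(P‖Q) = Σ p·log₂(p/q).
  0.30·log₂(0.30/0.25) = 0.07891
  0.34·log₂(0.34/0.11) = 0.55353
  0.09·log₂(0.09/0.18) = -0.09000
  0.27·log₂(0.27/0.46) = -0.20754
D(P‖Q) = 0.3349 bits.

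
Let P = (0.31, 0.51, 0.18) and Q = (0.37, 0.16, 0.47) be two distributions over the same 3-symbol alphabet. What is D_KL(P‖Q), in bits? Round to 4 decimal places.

0.5246 bits

D(P‖Q) = Σ p·log₂(p/q).
  0.31·log₂(0.31/0.37) = -0.07913
  0.51·log₂(0.51/0.16) = 0.85294
  0.18·log₂(0.18/0.47) = -0.24924
D(P‖Q) = 0.5246 bits.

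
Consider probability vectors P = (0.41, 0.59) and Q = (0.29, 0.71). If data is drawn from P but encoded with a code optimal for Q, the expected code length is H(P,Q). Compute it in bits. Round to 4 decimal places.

1.0237 bits

H(P,Q) = −Σ p·log₂ q.
  −0.41·log₂(0.29) = 0.73221
  −0.59·log₂(0.71) = 0.29152
H(P,Q) = 1.0237 bits.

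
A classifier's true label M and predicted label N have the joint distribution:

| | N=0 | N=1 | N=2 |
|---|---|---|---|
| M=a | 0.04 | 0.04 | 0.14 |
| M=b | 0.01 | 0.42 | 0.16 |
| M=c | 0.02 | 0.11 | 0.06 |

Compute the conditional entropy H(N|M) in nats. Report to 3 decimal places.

0.766 nats

Marginals: p(M) = (0.2200, 0.5900, 0.1900), p(N) = (0.0700, 0.5700, 0.3600).
H(N|M) = Σ p(M) · H(N|M=·).
  M=a: p=0.2200, H(N|M=a) = 0.9075
  M=b: p=0.5900, H(N|M=b) = 0.6649
  M=c: p=0.1900, H(N|M=c) = 0.9174
Weighted sum = 0.766 nats.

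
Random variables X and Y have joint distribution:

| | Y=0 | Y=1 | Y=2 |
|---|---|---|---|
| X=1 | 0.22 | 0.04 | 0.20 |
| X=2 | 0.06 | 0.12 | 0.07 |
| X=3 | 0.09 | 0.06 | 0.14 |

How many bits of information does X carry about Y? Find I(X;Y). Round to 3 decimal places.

Marginals: p(X) = (0.4600, 0.2500, 0.2900), p(Y) = (0.3700, 0.2200, 0.4100).
I(X;Y) = Σ p(x,y)·log₂[p(x,y)/(p(x)p(y))].
  (1,0): 0.22·log₂(1.2926) = 0.0815
  (1,1): 0.04·log₂(0.3953) = -0.0536
  (1,2): 0.20·log₂(1.0604) = 0.0169
  (2,0): 0.06·log₂(0.6486) = -0.0375
  (2,1): 0.12·log₂(2.1818) = 0.1351
  (2,2): 0.07·log₂(0.6829) = -0.0385
  (3,0): 0.09·log₂(0.8388) = -0.0228
  (3,1): 0.06·log₂(0.9404) = -0.0053
  (3,2): 0.14·log₂(1.1775) = 0.0330
Sum = 0.109 bits.

0.109 bits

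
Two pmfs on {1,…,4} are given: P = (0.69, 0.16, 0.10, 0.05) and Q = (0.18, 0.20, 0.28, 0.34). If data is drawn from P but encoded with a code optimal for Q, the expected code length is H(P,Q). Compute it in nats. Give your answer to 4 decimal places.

H(P,Q) = −Σ p·ln q.
  −0.69·ln(0.18) = 1.18321
  −0.16·ln(0.20) = 0.25751
  −0.10·ln(0.28) = 0.12730
  −0.05·ln(0.34) = 0.05394
H(P,Q) = 1.6220 nats.

1.6220 nats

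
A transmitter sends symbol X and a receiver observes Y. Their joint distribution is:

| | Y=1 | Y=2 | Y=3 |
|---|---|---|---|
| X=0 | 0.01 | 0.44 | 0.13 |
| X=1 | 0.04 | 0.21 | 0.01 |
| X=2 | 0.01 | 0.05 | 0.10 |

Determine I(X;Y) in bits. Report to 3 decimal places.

0.172 bits

Marginals: p(X) = (0.5800, 0.2600, 0.1600), p(Y) = (0.0600, 0.7000, 0.2400).
I(X;Y) = Σ p(x,y)·log₂[p(x,y)/(p(x)p(y))].
  (0,1): 0.01·log₂(0.2874) = -0.0180
  (0,2): 0.44·log₂(1.0837) = 0.0511
  (0,3): 0.13·log₂(0.9339) = -0.0128
  (1,1): 0.04·log₂(2.5641) = 0.0543
  (1,2): 0.21·log₂(1.1538) = 0.0434
  (1,3): 0.01·log₂(0.1603) = -0.0264
  (2,1): 0.01·log₂(1.0417) = 0.0006
  (2,2): 0.05·log₂(0.4464) = -0.0582
  (2,3): 0.10·log₂(2.6042) = 0.1381
Sum = 0.172 bits.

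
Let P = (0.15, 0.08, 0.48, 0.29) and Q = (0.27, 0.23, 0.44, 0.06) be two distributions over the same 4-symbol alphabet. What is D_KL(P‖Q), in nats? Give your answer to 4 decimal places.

0.3260 nats

D(P‖Q) = Σ p·ln(p/q).
  0.15·ln(0.15/0.27) = -0.08817
  0.08·ln(0.08/0.23) = -0.08448
  0.48·ln(0.48/0.44) = 0.04177
  0.29·ln(0.29/0.06) = 0.45691
D(P‖Q) = 0.3260 nats.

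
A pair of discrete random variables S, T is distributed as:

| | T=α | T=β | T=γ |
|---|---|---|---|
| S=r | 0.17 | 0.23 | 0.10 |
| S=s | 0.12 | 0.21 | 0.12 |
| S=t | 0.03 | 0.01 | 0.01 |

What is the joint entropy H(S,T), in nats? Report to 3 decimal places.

1.903 nats

H(S,T) = −Σ p(x,y)·ln p(x,y) over all 9 cells.
  cell (r,α): −0.17·ln0.17 = 0.3012
  cell (r,β): −0.23·ln0.23 = 0.3380
  cell (r,γ): −0.10·ln0.10 = 0.2303
  cell (s,α): −0.12·ln0.12 = 0.2544
  cell (s,β): −0.21·ln0.21 = 0.3277
  cell (s,γ): −0.12·ln0.12 = 0.2544
  cell (t,α): −0.03·ln0.03 = 0.1052
  cell (t,β): −0.01·ln0.01 = 0.0461
  cell (t,γ): −0.01·ln0.01 = 0.0461
Sum = 1.903 nats.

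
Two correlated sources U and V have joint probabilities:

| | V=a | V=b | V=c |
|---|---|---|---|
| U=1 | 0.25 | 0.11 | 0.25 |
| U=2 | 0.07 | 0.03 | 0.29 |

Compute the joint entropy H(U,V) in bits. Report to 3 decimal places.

H(U,V) = −Σ p(x,y)·log₂ p(x,y) over all 6 cells.
  cell (1,a): −0.25·log₂0.25 = 0.5000
  cell (1,b): −0.11·log₂0.11 = 0.3503
  cell (1,c): −0.25·log₂0.25 = 0.5000
  cell (2,a): −0.07·log₂0.07 = 0.2686
  cell (2,b): −0.03·log₂0.03 = 0.1518
  cell (2,c): −0.29·log₂0.29 = 0.5179
Sum = 2.289 bits.

2.289 bits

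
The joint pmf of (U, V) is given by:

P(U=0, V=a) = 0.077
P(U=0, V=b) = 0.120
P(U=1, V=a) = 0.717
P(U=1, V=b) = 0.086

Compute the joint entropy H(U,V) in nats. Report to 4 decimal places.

H(U,V) = −Σ p(x,y)·ln p(x,y) over all 4 cells.
  cell (0,a): −0.077·ln0.077 = 0.19742
  cell (0,b): −0.120·ln0.120 = 0.25443
  cell (1,a): −0.717·ln0.717 = 0.23853
  cell (1,b): −0.086·ln0.086 = 0.21099
Sum = 0.9014 nats.

0.9014 nats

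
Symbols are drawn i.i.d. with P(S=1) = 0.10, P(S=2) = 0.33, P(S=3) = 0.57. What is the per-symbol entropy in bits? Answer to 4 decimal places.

1.3223 bits

H(S) = −Σ p·log₂ p.
  −(0.10)·log₂(0.10) = 0.33219
  −(0.33)·log₂(0.33) = 0.52782
  −(0.57)·log₂(0.57) = 0.46225
Sum: 0.33219 + 0.52782 + 0.46225 = 1.3223 bits.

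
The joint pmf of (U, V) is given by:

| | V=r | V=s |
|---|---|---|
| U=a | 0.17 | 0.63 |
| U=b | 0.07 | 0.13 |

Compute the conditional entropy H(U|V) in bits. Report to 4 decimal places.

Marginals: p(U) = (0.8000, 0.2000), p(V) = (0.2400, 0.7600).
H(U|V) = Σ p(V) · H(U|V=·).
  V=r: p=0.2400, H(U|V=r) = 0.8709
  V=s: p=0.7600, H(U|V=s) = 0.6601
Weighted sum = 0.7107 bits.

0.7107 bits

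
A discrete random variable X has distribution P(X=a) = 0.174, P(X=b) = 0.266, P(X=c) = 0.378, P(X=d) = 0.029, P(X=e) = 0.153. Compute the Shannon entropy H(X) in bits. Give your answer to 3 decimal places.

2.040 bits

H(X) = −Σ p·log₂ p.
  −(0.174)·log₂(0.174) = 0.4390
  −(0.266)·log₂(0.266) = 0.5082
  −(0.378)·log₂(0.378) = 0.5305
  −(0.029)·log₂(0.029) = 0.1481
  −(0.153)·log₂(0.153) = 0.4144
Sum: 0.4390 + 0.5082 + 0.5305 + 0.1481 + 0.4144 = 2.040 bits.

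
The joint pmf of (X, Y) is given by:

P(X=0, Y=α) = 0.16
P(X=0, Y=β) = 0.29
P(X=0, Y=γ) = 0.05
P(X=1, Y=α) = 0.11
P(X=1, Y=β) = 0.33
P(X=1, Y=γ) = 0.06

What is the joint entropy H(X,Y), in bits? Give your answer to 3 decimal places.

H(X,Y) = −Σ p(x,y)·log₂ p(x,y) over all 6 cells.
  cell (0,α): −0.16·log₂0.16 = 0.4230
  cell (0,β): −0.29·log₂0.29 = 0.5179
  cell (0,γ): −0.05·log₂0.05 = 0.2161
  cell (1,α): −0.11·log₂0.11 = 0.3503
  cell (1,β): −0.33·log₂0.33 = 0.5278
  cell (1,γ): −0.06·log₂0.06 = 0.2435
Sum = 2.279 bits.

2.279 bits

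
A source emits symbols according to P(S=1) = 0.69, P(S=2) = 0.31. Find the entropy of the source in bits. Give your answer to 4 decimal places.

0.8932 bits

H(S) = −Σ p·log₂ p.
  −(0.69)·log₂(0.69) = 0.36938
  −(0.31)·log₂(0.31) = 0.52379
Sum: 0.36938 + 0.52379 = 0.8932 bits.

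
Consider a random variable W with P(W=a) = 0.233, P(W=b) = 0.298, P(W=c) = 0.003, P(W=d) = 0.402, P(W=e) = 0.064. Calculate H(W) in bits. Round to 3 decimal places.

H(W) = −Σ p·log₂ p.
  −(0.233)·log₂(0.233) = 0.4897
  −(0.298)·log₂(0.298) = 0.5205
  −(0.003)·log₂(0.003) = 0.0251
  −(0.402)·log₂(0.402) = 0.5285
  −(0.064)·log₂(0.064) = 0.2538
Sum: 0.4897 + 0.5205 + 0.0251 + 0.5285 + 0.2538 = 1.818 bits.

1.818 bits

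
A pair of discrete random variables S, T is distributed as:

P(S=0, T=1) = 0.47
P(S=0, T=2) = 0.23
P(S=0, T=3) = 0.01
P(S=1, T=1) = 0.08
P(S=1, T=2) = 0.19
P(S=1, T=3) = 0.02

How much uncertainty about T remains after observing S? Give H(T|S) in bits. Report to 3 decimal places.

Chain rule: H(T|S) = H(S,T) − H(S).
Marginals: p(S) = (0.7100, 0.2900), p(T) = (0.5500, 0.4200, 0.0300).
H(S,T) = 1.9257 bits; H(S) = 0.8687 bits.
H(T|S) = 1.9257 − 0.8687 = 1.057 bits.

1.057 bits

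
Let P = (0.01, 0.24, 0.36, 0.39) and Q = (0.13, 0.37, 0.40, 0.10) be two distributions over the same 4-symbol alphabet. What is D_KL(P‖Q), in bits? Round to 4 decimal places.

0.5242 bits

D(P‖Q) = Σ p·log₂(p/q).
  0.01·log₂(0.01/0.13) = -0.03700
  0.24·log₂(0.24/0.37) = -0.14988
  0.36·log₂(0.36/0.40) = -0.05472
  0.39·log₂(0.39/0.10) = 0.76575
D(P‖Q) = 0.5242 bits.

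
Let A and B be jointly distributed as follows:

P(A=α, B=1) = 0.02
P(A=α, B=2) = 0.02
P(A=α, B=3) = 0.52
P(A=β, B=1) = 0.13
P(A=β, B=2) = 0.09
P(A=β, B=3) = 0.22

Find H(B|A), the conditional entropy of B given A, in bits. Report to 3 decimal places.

0.903 bits

Chain rule: H(B|A) = H(A,B) − H(A).
Marginals: p(A) = (0.5600, 0.4400), p(B) = (0.1500, 0.1100, 0.7400).
H(A,B) = 1.8922 bits; H(A) = 0.9896 bits.
H(B|A) = 1.8922 − 0.9896 = 0.903 bits.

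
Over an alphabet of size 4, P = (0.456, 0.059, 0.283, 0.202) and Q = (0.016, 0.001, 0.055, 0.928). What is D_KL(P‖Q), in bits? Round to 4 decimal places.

2.7753 bits

D(P‖Q) = Σ p·log₂(p/q).
  0.456·log₂(0.456/0.016) = 2.20380
  0.059·log₂(0.059/0.001) = 0.34708
  0.283·log₂(0.283/0.055) = 0.66881
  0.202·log₂(0.202/0.928) = -0.44435
D(P‖Q) = 2.7753 bits.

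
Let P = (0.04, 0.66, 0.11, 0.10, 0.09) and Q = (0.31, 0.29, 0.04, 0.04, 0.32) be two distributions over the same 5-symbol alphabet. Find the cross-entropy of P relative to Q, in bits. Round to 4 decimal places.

2.3694 bits

H(P,Q) = −Σ p·log₂ q.
  −0.04·log₂(0.31) = 0.06759
  −0.66·log₂(0.29) = 1.17868
  −0.11·log₂(0.04) = 0.51082
  −0.10·log₂(0.04) = 0.46439
  −0.09·log₂(0.32) = 0.14795
H(P,Q) = 2.3694 bits.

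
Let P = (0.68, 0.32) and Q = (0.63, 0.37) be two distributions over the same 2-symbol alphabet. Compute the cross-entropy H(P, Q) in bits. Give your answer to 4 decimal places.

H(P,Q) = −Σ p·log₂ q.
  −0.68·log₂(0.63) = 0.45327
  −0.32·log₂(0.37) = 0.45901
H(P,Q) = 0.9123 bits.

0.9123 bits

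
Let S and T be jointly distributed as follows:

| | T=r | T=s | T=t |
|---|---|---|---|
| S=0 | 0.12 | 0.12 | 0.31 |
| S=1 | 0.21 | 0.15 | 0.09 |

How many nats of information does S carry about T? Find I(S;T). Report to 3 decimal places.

Marginals: p(S) = (0.5500, 0.4500), p(T) = (0.3300, 0.2700, 0.4000).
I(S;T) = H(S) + H(T) − H(S,T).
H(S) = 0.6881, H(T) = 1.0859, H(S,T) = 1.7009.
I(S;T) = 0.6881 + 1.0859 − 1.7009 = 0.073 nats.

0.073 nats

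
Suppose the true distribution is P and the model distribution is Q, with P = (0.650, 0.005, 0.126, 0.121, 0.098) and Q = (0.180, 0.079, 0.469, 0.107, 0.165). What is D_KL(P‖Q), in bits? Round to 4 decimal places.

D(P‖Q) = Σ p·log₂(p/q).
  0.650·log₂(0.650/0.180) = 1.20409
  0.005·log₂(0.005/0.079) = -0.01991
  0.126·log₂(0.126/0.469) = -0.23892
  0.121·log₂(0.121/0.107) = 0.02146
  0.098·log₂(0.098/0.165) = -0.07366
D(P‖Q) = 0.8931 bits.

0.8931 bits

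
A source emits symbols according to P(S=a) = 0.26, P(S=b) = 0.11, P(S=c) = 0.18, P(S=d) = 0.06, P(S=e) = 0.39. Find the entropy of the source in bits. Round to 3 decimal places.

2.074 bits

H(S) = −Σ p·log₂ p.
  −(0.26)·log₂(0.26) = 0.5053
  −(0.11)·log₂(0.11) = 0.3503
  −(0.18)·log₂(0.18) = 0.4453
  −(0.06)·log₂(0.06) = 0.2435
  −(0.39)·log₂(0.39) = 0.5298
Sum: 0.5053 + 0.3503 + 0.4453 + 0.2435 + 0.5298 = 2.074 bits.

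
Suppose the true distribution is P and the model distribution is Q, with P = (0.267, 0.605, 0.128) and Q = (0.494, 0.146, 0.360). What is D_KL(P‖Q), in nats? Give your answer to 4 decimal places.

D(P‖Q) = Σ p·ln(p/q).
  0.267·ln(0.267/0.494) = -0.16428
  0.605·ln(0.605/0.146) = 0.86008
  0.128·ln(0.128/0.360) = -0.13236
D(P‖Q) = 0.5634 nats.

0.5634 nats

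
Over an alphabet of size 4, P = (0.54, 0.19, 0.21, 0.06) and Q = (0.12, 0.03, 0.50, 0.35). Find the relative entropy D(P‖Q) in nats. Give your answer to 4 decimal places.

0.8749 nats

D(P‖Q) = Σ p·ln(p/q).
  0.54·ln(0.54/0.12) = 0.81220
  0.19·ln(0.19/0.03) = 0.35071
  0.21·ln(0.21/0.50) = -0.18218
  0.06·ln(0.06/0.35) = -0.10582
D(P‖Q) = 0.8749 nats.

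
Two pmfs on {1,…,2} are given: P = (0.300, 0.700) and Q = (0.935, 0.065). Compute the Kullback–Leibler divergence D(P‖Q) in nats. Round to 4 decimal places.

D(P‖Q) = Σ p·ln(p/q).
  0.300·ln(0.300/0.935) = -0.34103
  0.700·ln(0.700/0.065) = 1.66369
D(P‖Q) = 1.3227 nats.

1.3227 nats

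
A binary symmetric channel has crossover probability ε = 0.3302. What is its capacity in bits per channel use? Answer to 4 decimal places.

0.0849 bits

Binary symmetric channel: C = 1 − h₂(ε) where h₂ is the binary entropy function.
h₂(0.3302) = −0.3302·log₂0.3302 − 0.6698·log₂0.6698 = 0.9151.
C = 1 − 0.9151 = 0.0849 bits per channel use.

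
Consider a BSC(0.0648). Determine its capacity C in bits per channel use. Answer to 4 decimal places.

0.6538 bits

Binary symmetric channel: C = 1 − h₂(ε) where h₂ is the binary entropy function.
h₂(0.0648) = −0.0648·log₂0.0648 − 0.9352·log₂0.9352 = 0.3462.
C = 1 − 0.3462 = 0.6538 bits per channel use.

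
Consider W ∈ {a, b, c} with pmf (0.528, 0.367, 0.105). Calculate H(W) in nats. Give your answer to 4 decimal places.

H(W) = −Σ p·ln p.
  −(0.528)·ln(0.528) = 0.33721
  −(0.367)·ln(0.367) = 0.36788
  −(0.105)·ln(0.105) = 0.23665
Sum: 0.33721 + 0.36788 + 0.23665 = 0.9417 nats.

0.9417 nats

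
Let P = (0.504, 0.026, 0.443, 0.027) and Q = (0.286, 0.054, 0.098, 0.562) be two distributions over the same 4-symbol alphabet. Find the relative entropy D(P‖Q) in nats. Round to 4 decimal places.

D(P‖Q) = Σ p·ln(p/q).
  0.504·ln(0.504/0.286) = 0.28556
  0.026·ln(0.026/0.054) = -0.01900
  0.443·ln(0.443/0.098) = 0.66831
  0.027·ln(0.027/0.562) = -0.08196
D(P‖Q) = 0.8529 nats.

0.8529 nats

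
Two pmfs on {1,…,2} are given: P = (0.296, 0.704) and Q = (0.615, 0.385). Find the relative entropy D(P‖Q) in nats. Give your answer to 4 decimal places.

0.2084 nats

D(P‖Q) = Σ p·ln(p/q).
  0.296·ln(0.296/0.615) = -0.21645
  0.704·ln(0.704/0.385) = 0.42489
D(P‖Q) = 0.2084 nats.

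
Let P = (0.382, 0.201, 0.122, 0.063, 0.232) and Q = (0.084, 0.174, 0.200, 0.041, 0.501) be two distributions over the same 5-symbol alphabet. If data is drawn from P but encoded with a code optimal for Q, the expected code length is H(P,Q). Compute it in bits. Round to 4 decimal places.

2.6771 bits

H(P,Q) = −Σ p·log₂ q.
  −0.382·log₂(0.084) = 1.36506
  −0.201·log₂(0.174) = 0.50709
  −0.122·log₂(0.200) = 0.28328
  −0.063·log₂(0.041) = 0.29032
  −0.232·log₂(0.501) = 0.23133
H(P,Q) = 2.6771 bits.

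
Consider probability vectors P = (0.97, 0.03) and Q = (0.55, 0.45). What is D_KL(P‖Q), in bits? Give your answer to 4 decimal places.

D(P‖Q) = Σ p·log₂(p/q).
  0.97·log₂(0.97/0.55) = 0.79400
  0.03·log₂(0.03/0.45) = -0.11721
D(P‖Q) = 0.6768 bits.

0.6768 bits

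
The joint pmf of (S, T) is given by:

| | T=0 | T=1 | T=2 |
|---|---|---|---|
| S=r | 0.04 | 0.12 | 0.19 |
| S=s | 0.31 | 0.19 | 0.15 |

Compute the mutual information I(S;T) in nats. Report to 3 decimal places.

0.083 nats

Marginals: p(S) = (0.3500, 0.6500), p(T) = (0.3500, 0.3100, 0.3400).
I(S;T) = Σ p(x,y)·ln[p(x,y)/(p(x)p(y))].
  (r,0): 0.04·ln(0.3265) = -0.0448
  (r,1): 0.12·ln(1.1060) = 0.0121
  (r,2): 0.19·ln(1.5966) = 0.0889
  (s,0): 0.31·ln(1.3626) = 0.0959
  (s,1): 0.19·ln(0.9429) = -0.0112
  (s,2): 0.15·ln(0.6787) = -0.0581
Sum = 0.083 nats.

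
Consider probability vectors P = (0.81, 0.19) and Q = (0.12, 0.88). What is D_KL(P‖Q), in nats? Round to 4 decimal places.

1.2555 nats

D(P‖Q) = Σ p·ln(p/q).
  0.81·ln(0.81/0.12) = 1.54673
  0.19·ln(0.19/0.88) = -0.29125
D(P‖Q) = 1.2555 nats.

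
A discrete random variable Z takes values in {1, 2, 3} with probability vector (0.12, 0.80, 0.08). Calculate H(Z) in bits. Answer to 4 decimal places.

0.9161 bits

H(Z) = −Σ p·log₂ p.
  −(0.12)·log₂(0.12) = 0.36707
  −(0.80)·log₂(0.80) = 0.25754
  −(0.08)·log₂(0.08) = 0.29151
Sum: 0.36707 + 0.25754 + 0.29151 = 0.9161 bits.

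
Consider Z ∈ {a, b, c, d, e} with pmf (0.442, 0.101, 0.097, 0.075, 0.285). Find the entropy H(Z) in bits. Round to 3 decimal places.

1.978 bits

H(Z) = −Σ p·log₂ p.
  −(0.442)·log₂(0.442) = 0.5206
  −(0.101)·log₂(0.101) = 0.3341
  −(0.097)·log₂(0.097) = 0.3265
  −(0.075)·log₂(0.075) = 0.2803
  −(0.285)·log₂(0.285) = 0.5161
Sum: 0.5206 + 0.3341 + 0.3265 + 0.2803 + 0.5161 = 1.978 bits.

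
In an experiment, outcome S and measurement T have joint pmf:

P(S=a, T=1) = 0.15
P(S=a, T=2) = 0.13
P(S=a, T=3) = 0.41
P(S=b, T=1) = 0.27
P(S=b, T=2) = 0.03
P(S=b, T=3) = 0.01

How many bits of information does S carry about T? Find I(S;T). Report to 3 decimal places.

Marginals: p(S) = (0.6900, 0.3100), p(T) = (0.4200, 0.1600, 0.4200).
I(S;T) = H(S) + H(T) − H(S,T).
H(S) = 0.8932, H(T) = 1.4743, H(S,T) = 2.0488.
I(S;T) = 0.8932 + 1.4743 − 2.0488 = 0.319 bits.

0.319 bits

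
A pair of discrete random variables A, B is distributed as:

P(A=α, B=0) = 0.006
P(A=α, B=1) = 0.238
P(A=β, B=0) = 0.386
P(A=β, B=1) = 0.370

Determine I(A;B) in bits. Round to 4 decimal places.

0.1697 bits

Marginals: p(A) = (0.2440, 0.7560), p(B) = (0.3920, 0.6080).
I(A;B) = Σ p(x,y)·log₂[p(x,y)/(p(x)p(y))].
  (α,0): 0.006·log₂(0.0627) = -0.02397
  (α,1): 0.238·log₂(1.6043) = 0.16230
  (β,0): 0.386·log₂(1.3025) = 0.14718
  (β,1): 0.370·log₂(0.8050) = -0.11581
Sum = 0.1697 bits.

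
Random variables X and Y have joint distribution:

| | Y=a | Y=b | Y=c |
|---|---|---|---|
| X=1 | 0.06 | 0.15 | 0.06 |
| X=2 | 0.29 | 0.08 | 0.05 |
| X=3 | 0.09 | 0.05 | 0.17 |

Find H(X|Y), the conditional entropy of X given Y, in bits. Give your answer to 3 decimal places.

1.337 bits

Chain rule: H(X|Y) = H(X,Y) − H(Y).
Marginals: p(X) = (0.2700, 0.4200, 0.3100), p(Y) = (0.4400, 0.2800, 0.2800).
H(X,Y) = 2.8865 bits; H(Y) = 1.5496 bits.
H(X|Y) = 2.8865 − 1.5496 = 1.337 bits.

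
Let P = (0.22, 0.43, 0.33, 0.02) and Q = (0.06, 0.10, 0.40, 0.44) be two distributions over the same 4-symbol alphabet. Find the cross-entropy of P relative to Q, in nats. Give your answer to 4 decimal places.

H(P,Q) = −Σ p·ln q.
  −0.22·ln(0.06) = 0.61895
  −0.43·ln(0.10) = 0.99011
  −0.33·ln(0.40) = 0.30238
  −0.02·ln(0.44) = 0.01642
H(P,Q) = 1.9279 nats.

1.9279 nats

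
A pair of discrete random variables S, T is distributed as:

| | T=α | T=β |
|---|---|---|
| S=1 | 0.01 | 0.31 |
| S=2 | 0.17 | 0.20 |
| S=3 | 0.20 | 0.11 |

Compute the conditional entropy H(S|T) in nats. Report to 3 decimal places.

0.933 nats

Chain rule: H(S|T) = H(S,T) − H(T).
Marginals: p(S) = (0.3200, 0.3700, 0.3100), p(T) = (0.3800, 0.6200).
H(S,T) = 1.5969 nats; H(T) = 0.6641 nats.
H(S|T) = 1.5969 − 0.6641 = 0.933 nats.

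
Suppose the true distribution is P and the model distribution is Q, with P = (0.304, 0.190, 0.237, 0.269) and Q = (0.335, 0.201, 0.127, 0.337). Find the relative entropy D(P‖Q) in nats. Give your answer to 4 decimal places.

0.0470 nats

D(P‖Q) = Σ p·ln(p/q).
  0.304·ln(0.304/0.335) = -0.02952
  0.190·ln(0.190/0.201) = -0.01069
  0.237·ln(0.237/0.127) = 0.14786
  0.269·ln(0.269/0.337) = -0.06062
D(P‖Q) = 0.0470 nats.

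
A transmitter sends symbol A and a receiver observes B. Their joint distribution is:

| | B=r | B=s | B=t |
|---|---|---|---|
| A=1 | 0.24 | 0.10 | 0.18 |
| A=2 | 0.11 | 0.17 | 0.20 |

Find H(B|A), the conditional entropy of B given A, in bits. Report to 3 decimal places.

1.522 bits

Marginals: p(A) = (0.5200, 0.4800), p(B) = (0.3500, 0.2700, 0.3800).
H(B|A) = Σ p(A) · H(B|A=·).
  A=1: p=0.5200, H(B|A=1) = 1.5020
  A=2: p=0.4800, H(B|A=2) = 1.5437
Weighted sum = 1.522 bits.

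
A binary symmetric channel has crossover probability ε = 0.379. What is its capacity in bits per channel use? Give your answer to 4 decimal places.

0.0427 bits

Binary symmetric channel: C = 1 − h₂(ε) where h₂ is the binary entropy function.
h₂(0.379) = −0.379·log₂0.379 − 0.621·log₂0.621 = 0.9573.
C = 1 − 0.9573 = 0.0427 bits per channel use.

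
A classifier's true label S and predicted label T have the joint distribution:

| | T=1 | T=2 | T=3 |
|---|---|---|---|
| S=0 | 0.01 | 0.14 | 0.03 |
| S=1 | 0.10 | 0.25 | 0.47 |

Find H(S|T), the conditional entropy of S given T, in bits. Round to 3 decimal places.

0.579 bits

Chain rule: H(S|T) = H(S,T) − H(T).
Marginals: p(S) = (0.1800, 0.8200), p(T) = (0.1100, 0.3900, 0.5000).
H(S,T) = 1.9595 bits; H(T) = 1.3801 bits.
H(S|T) = 1.9595 − 1.3801 = 0.579 bits.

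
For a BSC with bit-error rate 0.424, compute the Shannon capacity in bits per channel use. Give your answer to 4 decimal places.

Binary symmetric channel: C = 1 − h₂(ε) where h₂ is the binary entropy function.
h₂(0.424) = −0.424·log₂0.424 − 0.576·log₂0.576 = 0.9833.
C = 1 − 0.9833 = 0.0167 bits per channel use.

0.0167 bits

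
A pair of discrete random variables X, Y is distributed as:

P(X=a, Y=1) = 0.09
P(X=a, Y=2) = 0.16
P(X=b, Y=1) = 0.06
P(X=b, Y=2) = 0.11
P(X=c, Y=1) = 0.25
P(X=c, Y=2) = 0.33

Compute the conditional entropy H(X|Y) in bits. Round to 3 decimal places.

1.386 bits

Marginals: p(X) = (0.2500, 0.1700, 0.5800), p(Y) = (0.4000, 0.6000).
H(X|Y) = Σ p(Y) · H(X|Y=·).
  Y=1: p=0.4000, H(X|Y=1) = 1.3185
  Y=2: p=0.6000, H(X|Y=2) = 1.4316
Weighted sum = 1.386 bits.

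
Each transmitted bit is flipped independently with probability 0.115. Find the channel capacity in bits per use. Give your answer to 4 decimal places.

Binary symmetric channel: C = 1 − h₂(ε) where h₂ is the binary entropy function.
h₂(0.115) = −0.115·log₂0.115 − 0.885·log₂0.885 = 0.5148.
C = 1 − 0.5148 = 0.4852 bits per channel use.

0.4852 bits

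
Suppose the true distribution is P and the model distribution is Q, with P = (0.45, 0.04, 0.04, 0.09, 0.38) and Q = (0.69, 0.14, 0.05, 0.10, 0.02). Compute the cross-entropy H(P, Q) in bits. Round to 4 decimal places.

H(P,Q) = −Σ p·log₂ q.
  −0.45·log₂(0.69) = 0.24090
  −0.04·log₂(0.14) = 0.11346
  −0.04·log₂(0.05) = 0.17288
  −0.09·log₂(0.10) = 0.29897
  −0.38·log₂(0.02) = 2.14467
H(P,Q) = 2.9709 bits.

2.9709 bits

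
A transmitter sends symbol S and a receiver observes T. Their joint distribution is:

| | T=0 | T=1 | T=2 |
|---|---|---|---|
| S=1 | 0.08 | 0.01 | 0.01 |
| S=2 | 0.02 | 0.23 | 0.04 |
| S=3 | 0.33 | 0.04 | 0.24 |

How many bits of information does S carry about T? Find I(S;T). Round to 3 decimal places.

0.422 bits

Marginals: p(S) = (0.1000, 0.2900, 0.6100), p(T) = (0.4300, 0.2800, 0.2900).
I(S;T) = Σ p(x,y)·log₂[p(x,y)/(p(x)p(y))].
  (1,0): 0.08·log₂(1.8605) = 0.0717
  (1,1): 0.01·log₂(0.3571) = -0.0149
  (1,2): 0.01·log₂(0.3448) = -0.0154
  (2,0): 0.02·log₂(0.1604) = -0.0528
  (2,1): 0.23·log₂(2.8325) = 0.3455
  (2,2): 0.04·log₂(0.4756) = -0.0429
  (3,0): 0.33·log₂(1.2581) = 0.1093
  (3,1): 0.04·log₂(0.2342) = -0.0838
  (3,2): 0.24·log₂(1.3567) = 0.1056
Sum = 0.422 bits.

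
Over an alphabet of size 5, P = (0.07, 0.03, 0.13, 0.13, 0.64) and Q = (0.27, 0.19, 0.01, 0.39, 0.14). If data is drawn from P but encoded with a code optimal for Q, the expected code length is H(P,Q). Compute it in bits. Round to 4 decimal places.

H(P,Q) = −Σ p·log₂ q.
  −0.07·log₂(0.27) = 0.13223
  −0.03·log₂(0.19) = 0.07188
  −0.13·log₂(0.01) = 0.86370
  −0.13·log₂(0.39) = 0.17660
  −0.64·log₂(0.14) = 1.81536
H(P,Q) = 3.0598 bits.

3.0598 bits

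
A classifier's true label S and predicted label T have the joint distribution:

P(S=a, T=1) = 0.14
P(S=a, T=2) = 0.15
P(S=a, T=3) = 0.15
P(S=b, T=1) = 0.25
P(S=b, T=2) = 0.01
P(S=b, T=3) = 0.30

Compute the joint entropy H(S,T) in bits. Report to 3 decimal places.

H(S,T) = −Σ p(x,y)·log₂ p(x,y) over all 6 cells.
  cell (a,1): −0.14·log₂0.14 = 0.3971
  cell (a,2): −0.15·log₂0.15 = 0.4105
  cell (a,3): −0.15·log₂0.15 = 0.4105
  cell (b,1): −0.25·log₂0.25 = 0.5000
  cell (b,2): −0.01·log₂0.01 = 0.0664
  cell (b,3): −0.30·log₂0.30 = 0.5211
Sum = 2.306 bits.

2.306 bits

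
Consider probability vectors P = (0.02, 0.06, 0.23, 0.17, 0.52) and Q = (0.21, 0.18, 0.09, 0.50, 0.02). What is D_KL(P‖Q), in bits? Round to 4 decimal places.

2.3280 bits

D(P‖Q) = Σ p·log₂(p/q).
  0.02·log₂(0.02/0.21) = -0.06785
  0.06·log₂(0.06/0.18) = -0.09510
  0.23·log₂(0.23/0.09) = 0.31134
  0.17·log₂(0.17/0.50) = -0.26459
  0.52·log₂(0.52/0.02) = 2.44423
D(P‖Q) = 2.3280 bits.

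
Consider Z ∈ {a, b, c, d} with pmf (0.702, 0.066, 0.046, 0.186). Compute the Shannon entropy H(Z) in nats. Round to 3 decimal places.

H(Z) = −Σ p·ln p.
  −(0.702)·ln(0.702) = 0.2484
  −(0.066)·ln(0.066) = 0.1794
  −(0.046)·ln(0.046) = 0.1416
  −(0.186)·ln(0.186) = 0.3129
Sum: 0.2484 + 0.1794 + 0.1416 + 0.3129 = 0.882 nats.

0.882 nats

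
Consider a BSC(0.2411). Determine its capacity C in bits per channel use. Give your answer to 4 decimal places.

Binary symmetric channel: C = 1 − h₂(ε) where h₂ is the binary entropy function.
h₂(0.2411) = −0.2411·log₂0.2411 − 0.7589·log₂0.7589 = 0.7969.
C = 1 − 0.7969 = 0.2031 bits per channel use.

0.2031 bits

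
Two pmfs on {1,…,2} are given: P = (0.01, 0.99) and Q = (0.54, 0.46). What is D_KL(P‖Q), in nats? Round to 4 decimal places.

0.7189 nats

D(P‖Q) = Σ p·ln(p/q).
  0.01·ln(0.01/0.54) = -0.03989
  0.99·ln(0.99/0.46) = 0.75881
D(P‖Q) = 0.7189 nats.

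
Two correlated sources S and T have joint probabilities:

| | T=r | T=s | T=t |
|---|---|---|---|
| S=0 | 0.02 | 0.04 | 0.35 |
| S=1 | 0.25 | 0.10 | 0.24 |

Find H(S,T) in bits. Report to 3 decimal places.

2.155 bits

H(S,T) = −Σ p(x,y)·log₂ p(x,y) over all 6 cells.
  cell (0,r): −0.02·log₂0.02 = 0.1129
  cell (0,s): −0.04·log₂0.04 = 0.1858
  cell (0,t): −0.35·log₂0.35 = 0.5301
  cell (1,r): −0.25·log₂0.25 = 0.5000
  cell (1,s): −0.10·log₂0.10 = 0.3322
  cell (1,t): −0.24·log₂0.24 = 0.4941
Sum = 2.155 bits.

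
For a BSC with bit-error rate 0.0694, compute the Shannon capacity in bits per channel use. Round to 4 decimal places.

0.6363 bits

Binary symmetric channel: C = 1 − h₂(ε) where h₂ is the binary entropy function.
h₂(0.0694) = −0.0694·log₂0.0694 − 0.9306·log₂0.9306 = 0.3637.
C = 1 − 0.3637 = 0.6363 bits per channel use.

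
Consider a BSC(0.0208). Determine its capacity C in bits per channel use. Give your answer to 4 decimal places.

Binary symmetric channel: C = 1 − h₂(ε) where h₂ is the binary entropy function.
h₂(0.0208) = −0.0208·log₂0.0208 − 0.9792·log₂0.9792 = 0.1459.
C = 1 − 0.1459 = 0.8541 bits per channel use.

0.8541 bits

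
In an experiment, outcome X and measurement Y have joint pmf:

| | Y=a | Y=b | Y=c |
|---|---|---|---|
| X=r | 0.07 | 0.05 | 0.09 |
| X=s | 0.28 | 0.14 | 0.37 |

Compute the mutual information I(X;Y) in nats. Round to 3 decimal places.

Marginals: p(X) = (0.2100, 0.7900), p(Y) = (0.3500, 0.1900, 0.4600).
I(X;Y) = Σ p(x,y)·ln[p(x,y)/(p(x)p(y))].
  (r,a): 0.07·ln(0.9524) = -0.0034
  (r,b): 0.05·ln(1.2531) = 0.0113
  (r,c): 0.09·ln(0.9317) = -0.0064
  (s,a): 0.28·ln(1.0127) = 0.0035
  (s,b): 0.14·ln(0.9327) = -0.0098
  (s,c): 0.37·ln(1.0182) = 0.0067
Sum = 0.002 nats.

0.002 nats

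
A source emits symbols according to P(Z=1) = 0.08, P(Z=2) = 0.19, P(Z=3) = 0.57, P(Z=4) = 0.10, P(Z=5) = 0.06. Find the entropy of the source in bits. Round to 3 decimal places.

1.785 bits

H(Z) = −Σ p·log₂ p.
  −(0.08)·log₂(0.08) = 0.2915
  −(0.19)·log₂(0.19) = 0.4552
  −(0.57)·log₂(0.57) = 0.4623
  −(0.10)·log₂(0.10) = 0.3322
  −(0.06)·log₂(0.06) = 0.2435
Sum: 0.2915 + 0.4552 + 0.4623 + 0.3322 + 0.2435 = 1.785 bits.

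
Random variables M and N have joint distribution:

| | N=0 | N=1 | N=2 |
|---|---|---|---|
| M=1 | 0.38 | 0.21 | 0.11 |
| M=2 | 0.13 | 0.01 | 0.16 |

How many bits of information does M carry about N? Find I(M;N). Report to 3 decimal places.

0.142 bits

Marginals: p(M) = (0.7000, 0.3000), p(N) = (0.5100, 0.2200, 0.2700).
I(M;N) = Σ p(x,y)·log₂[p(x,y)/(p(x)p(y))].
  (1,0): 0.38·log₂(1.0644) = 0.0342
  (1,1): 0.21·log₂(1.3636) = 0.0940
  (1,2): 0.11·log₂(0.5820) = -0.0859
  (2,0): 0.13·log₂(0.8497) = -0.0306
  (2,1): 0.01·log₂(0.1515) = -0.0272
  (2,2): 0.16·log₂(1.9753) = 0.1571
Sum = 0.142 bits.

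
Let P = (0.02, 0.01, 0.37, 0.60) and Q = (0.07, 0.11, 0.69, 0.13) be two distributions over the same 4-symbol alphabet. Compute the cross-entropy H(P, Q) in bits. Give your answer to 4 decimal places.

2.0727 bits

H(P,Q) = −Σ p·log₂ q.
  −0.02·log₂(0.07) = 0.07673
  −0.01·log₂(0.11) = 0.03184
  −0.37·log₂(0.69) = 0.19807
  −0.60·log₂(0.13) = 1.76605
H(P,Q) = 2.0727 bits.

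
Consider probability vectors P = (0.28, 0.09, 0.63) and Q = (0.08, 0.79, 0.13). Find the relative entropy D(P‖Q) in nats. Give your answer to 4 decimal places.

D(P‖Q) = Σ p·ln(p/q).
  0.28·ln(0.28/0.08) = 0.35077
  0.09·ln(0.09/0.79) = -0.19550
  0.63·ln(0.63/0.13) = 0.99426
D(P‖Q) = 1.1495 nats.

1.1495 nats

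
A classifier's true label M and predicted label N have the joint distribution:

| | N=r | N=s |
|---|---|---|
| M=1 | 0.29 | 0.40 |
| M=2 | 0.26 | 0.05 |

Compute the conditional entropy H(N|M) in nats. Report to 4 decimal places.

0.6064 nats

Chain rule: H(N|M) = H(M,N) − H(M).
Marginals: p(M) = (0.6900, 0.3100), p(N) = (0.5500, 0.4500).
H(M,N) = 1.2255 nats; H(M) = 0.6191 nats.
H(N|M) = 1.2255 − 0.6191 = 0.6064 nats.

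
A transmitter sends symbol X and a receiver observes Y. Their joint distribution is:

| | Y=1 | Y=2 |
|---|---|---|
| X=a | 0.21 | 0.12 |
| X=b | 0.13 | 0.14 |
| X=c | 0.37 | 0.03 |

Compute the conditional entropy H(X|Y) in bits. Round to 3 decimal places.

1.433 bits

Marginals: p(X) = (0.3300, 0.2700, 0.4000), p(Y) = (0.7100, 0.2900).
H(X|Y) = Σ p(Y) · H(X|Y=·).
  Y=1: p=0.7100, H(X|Y=1) = 1.4583
  Y=2: p=0.2900, H(X|Y=2) = 1.3726
Weighted sum = 1.433 bits.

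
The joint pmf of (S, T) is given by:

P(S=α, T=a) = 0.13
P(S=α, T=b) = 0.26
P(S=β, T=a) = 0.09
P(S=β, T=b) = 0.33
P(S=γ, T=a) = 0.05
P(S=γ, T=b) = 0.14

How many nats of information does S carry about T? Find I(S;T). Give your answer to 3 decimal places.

Marginals: p(S) = (0.3900, 0.4200, 0.1900), p(T) = (0.2700, 0.7300).
I(S;T) = Σ p(x,y)·ln[p(x,y)/(p(x)p(y))].
  (α,a): 0.13·ln(1.2346) = 0.0274
  (α,b): 0.26·ln(0.9132) = -0.0236
  (β,a): 0.09·ln(0.7937) = -0.0208
  (β,b): 0.33·ln(1.0763) = 0.0243
  (γ,a): 0.05·ln(0.9747) = -0.0013
  (γ,b): 0.14·ln(1.0094) = 0.0013
Sum = 0.007 nats.

0.007 nats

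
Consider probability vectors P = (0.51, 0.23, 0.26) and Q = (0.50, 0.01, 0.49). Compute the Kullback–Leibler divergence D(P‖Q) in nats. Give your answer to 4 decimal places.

0.5665 nats

D(P‖Q) = Σ p·ln(p/q).
  0.51·ln(0.51/0.50) = 0.01010
  0.23·ln(0.23/0.01) = 0.72116
  0.26·ln(0.26/0.49) = -0.16477
D(P‖Q) = 0.5665 nats.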